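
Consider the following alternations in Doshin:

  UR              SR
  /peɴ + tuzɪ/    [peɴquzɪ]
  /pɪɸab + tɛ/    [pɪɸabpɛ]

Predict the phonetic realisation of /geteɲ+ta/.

The data show progressive place assimilation: /t/ → [q] after /ɴ/; /t/ → [p] after /b/. In each pair only place changes, matching the preceding consonant, while manner and voice stay constant.
The rule targets /t/ (voiceless alveolar stop), which sits after the trigger /ɲ/ (palatal).
The voiceless palatal stop is [c], so /t/ → [c].

[geteɲca]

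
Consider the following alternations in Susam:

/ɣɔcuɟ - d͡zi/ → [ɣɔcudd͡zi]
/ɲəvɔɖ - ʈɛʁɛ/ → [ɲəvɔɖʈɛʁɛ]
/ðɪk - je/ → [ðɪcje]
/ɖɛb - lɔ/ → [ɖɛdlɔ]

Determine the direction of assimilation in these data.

regressive

The segment that alternates is /ɟ/, which surfaces as [d] when adjacent to /d͡z/.
/ɟ/ is palatal while /d͡z/ is alveolar; the output [d] is alveolar, matching the trigger — so the feature that spreads is place.
The same holds elsewhere in the data: /k/ → [c] before /j/ (velar → palatal, matching palatal); /b/ → [d] before /l/ (bilabial → alveolar, matching alveolar) — only place changes, and always toward the following segment.
Nothing changes in [ɲəvɔɖʈɛʁɛ]: there the adjacent consonants already agree in place (/ɖ/ and /ʈ/ are both retroflex), so this form is consistent with the same rule.
Since the segment that changes precedes the conditioning segment, the assimilation is regressive.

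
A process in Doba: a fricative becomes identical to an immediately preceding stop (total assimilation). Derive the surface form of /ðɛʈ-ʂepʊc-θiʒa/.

/ʂ/ is the segment targeted by the rule; it sits immediately after /ʈ/, so it assimilates completely and surfaces as [ʈ].
The same rule applies at the second boundary: /θ/ → [c] next to /c/.

[ðɛʈʈepʊcciʒa]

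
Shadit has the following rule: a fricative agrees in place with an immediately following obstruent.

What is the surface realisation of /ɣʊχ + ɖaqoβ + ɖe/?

/χ/ is a voiceless uvular fricative. The following trigger /ɖ/ is retroflex, so /χ/ must become retroflex as well.
The voiceless retroflex fricative is [ʂ], so /χ/ → [ʂ].
At the second juncture, /β/ likewise becomes [ʐ] adjacent to /ɖ/.

[ɣʊʂɖaqoʐɖe]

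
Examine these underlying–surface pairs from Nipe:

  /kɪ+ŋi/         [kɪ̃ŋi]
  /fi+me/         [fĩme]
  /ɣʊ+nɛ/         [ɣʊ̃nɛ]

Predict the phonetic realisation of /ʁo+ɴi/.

The data show regressive nasality assimilation (vowel nasalisation): /ɪ/ → [ɪ̃] before /ŋ/; /i/ → [ĩ] before /m/; /ʊ/ → [ʊ̃] before /n/ — a vowel is nasalised by an immediately following nasal consonant.
/o/ sits next to the nasal /ɴ/ and is therefore nasalised to [õ].

[ʁõɴi]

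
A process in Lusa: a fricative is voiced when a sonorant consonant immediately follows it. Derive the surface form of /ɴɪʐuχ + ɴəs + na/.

The rule targets /χ/ (voiceless uvular fricative), which sits before the trigger /ɴ/ (voiced).
The voiced uvular fricative is [ʁ], so /χ/ → [ʁ].
The same rule applies at the second boundary: /s/ → [z] next to /n/.

[ɴɪʐuʁɴəzna]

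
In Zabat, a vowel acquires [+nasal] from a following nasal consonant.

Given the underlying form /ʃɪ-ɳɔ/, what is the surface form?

[ʃɪ̃ɳɔ]

/ɪ/ sits next to the nasal /ɳ/ and is therefore nasalised to [ɪ̃].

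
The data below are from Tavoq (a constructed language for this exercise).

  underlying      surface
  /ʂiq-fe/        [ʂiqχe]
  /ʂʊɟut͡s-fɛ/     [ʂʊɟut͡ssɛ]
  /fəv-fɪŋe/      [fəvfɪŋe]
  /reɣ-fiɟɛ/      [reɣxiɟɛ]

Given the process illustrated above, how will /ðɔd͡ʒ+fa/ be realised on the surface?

[ðɔd͡ʒʃa]

The data show progressive place assimilation: /f/ → [χ] after /q/; /f/ → [s] after /t͡s/; /f/ → [x] after /ɣ/. In each pair only place changes, matching the preceding consonant, while manner and voice stay constant.
No alternation appears in [fəvfɪŋe]: there the adjacent consonants already agree in place (/f/ and /v/ are both labiodental), so this form is consistent with the same rule.
The rule targets /f/ (voiceless labiodental fricative), which sits after the trigger /d͡ʒ/ (postalveolar).
Changing only its place to postalveolar gives [ʃ] — the voiceless postalveolar fricative.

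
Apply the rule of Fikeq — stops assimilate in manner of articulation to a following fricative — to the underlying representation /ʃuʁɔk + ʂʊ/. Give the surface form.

[ʃuʁɔxʂʊ]

/k/ is a voiceless velar stop. The following trigger /ʂ/ is a fricative, so /k/ must become a fricative as well.
The voiceless velar fricative is [x], so /k/ → [x].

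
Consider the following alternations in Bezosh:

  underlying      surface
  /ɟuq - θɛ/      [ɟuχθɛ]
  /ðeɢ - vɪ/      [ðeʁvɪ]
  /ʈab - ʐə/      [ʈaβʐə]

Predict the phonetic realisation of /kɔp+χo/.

[kɔɸχo]

The data show regressive manner assimilation: /q/ → [χ] before /θ/; /ɢ/ → [ʁ] before /v/; /b/ → [β] before /ʐ/. In each pair only manner changes, matching the following consonant, while place and voice stay constant.
/p/ is a voiceless bilabial stop. The following trigger /χ/ is a fricative, so /p/ must become a fricative as well.
Changing only its manner to fricative gives [ɸ] — the voiceless bilabial fricative.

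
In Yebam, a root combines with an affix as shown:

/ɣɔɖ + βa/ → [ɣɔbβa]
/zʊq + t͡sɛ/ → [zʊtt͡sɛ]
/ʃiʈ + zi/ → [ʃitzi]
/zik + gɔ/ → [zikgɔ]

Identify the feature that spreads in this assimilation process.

place

Underlying /ɖ/ is realised as [b] next to /β/; /β/ itself does not change.
/ɖ/ is retroflex while /β/ is bilabial; the output [b] is bilabial, matching the trigger — so the feature that spreads is place.
Checking the remaining alternations: /q/ → [t] before /t͡s/ (uvular → alveolar, matching alveolar); /ʈ/ → [t] before /z/ (retroflex → alveolar, matching alveolar) — only place changes, and always toward the following segment.
Nothing changes in [zikgɔ]: there the adjacent consonants already agree in place (/k/ and /g/ are both velar), so this form is consistent with the same rule.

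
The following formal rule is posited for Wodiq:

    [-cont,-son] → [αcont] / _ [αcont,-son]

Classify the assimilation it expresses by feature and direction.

The shared variable α links the value of [cont] on the target to that of the neighbouring obstruent. [cont] distinguishes stops from fricatives — a manner-of-articulation feature — so this is manner assimilation.
Since the environment is written after the underscore, the trigger follows the target; the direction is regressive.

regressive manner assimilation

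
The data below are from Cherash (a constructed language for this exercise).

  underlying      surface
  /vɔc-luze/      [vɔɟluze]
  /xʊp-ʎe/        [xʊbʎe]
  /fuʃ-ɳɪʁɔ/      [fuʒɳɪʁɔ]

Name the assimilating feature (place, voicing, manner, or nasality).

voicing

Underlying /c/ is realised as [ɟ] next to /l/; /l/ itself does not change.
/c/ is voiceless while /l/ is voiced; the output [ɟ] is voiced, matching the trigger — so the feature that spreads is voicing.
Checking the remaining alternations: /p/ → [b] before /ʎ/ (voiceless → voiced, matching voiced); /ʃ/ → [ʒ] before /ɳ/ (voiceless → voiced, matching voiced) — only voicing changes, and always toward the following segment.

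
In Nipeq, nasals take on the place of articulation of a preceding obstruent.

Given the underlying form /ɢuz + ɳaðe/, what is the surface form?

The rule targets /ɳ/ (voiced retroflex nasal), which sits after the trigger /z/ (alveolar).
A voiced alveolar nasal is [n], so the surface segment is [n].

[ɢuznaðe]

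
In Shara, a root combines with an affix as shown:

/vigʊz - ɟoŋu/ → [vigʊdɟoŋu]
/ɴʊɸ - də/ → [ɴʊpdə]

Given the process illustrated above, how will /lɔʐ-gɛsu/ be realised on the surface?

The data show regressive manner assimilation: /z/ → [d] before /ɟ/; /ɸ/ → [p] before /d/. In each pair only manner changes, matching the following consonant, while place and voice stay constant.
/ʐ/ is a voiced retroflex fricative. The following trigger /g/ is a stop, so /ʐ/ must become a stop as well.
Changing only its manner to stop gives [ɖ] — the voiced retroflex stop.

[lɔɖgɛsu]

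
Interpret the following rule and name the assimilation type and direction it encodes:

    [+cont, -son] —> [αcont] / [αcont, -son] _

progressive manner assimilation

The shared variable α links the value of [cont] on the target to that of the neighbouring obstruent. [cont] distinguishes stops from fricatives — a manner-of-articulation feature — so this is manner assimilation.
The conditioning segment sits to the left of the focus bar, meaning the trigger precedes the segment that changes — progressive assimilation.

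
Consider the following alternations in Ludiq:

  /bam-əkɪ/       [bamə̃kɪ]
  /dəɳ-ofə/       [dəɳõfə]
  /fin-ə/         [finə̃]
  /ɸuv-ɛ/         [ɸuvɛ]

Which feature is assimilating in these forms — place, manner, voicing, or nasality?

nasality

The vowel /ə/ surfaces as nasalised [ə̃] next to the preceding nasal /m/ — it has acquired the [+nasal] feature of its neighbour.
Likewise in the remaining data: /o/ → [õ] after /ɳ/; /ə/ → [ə̃] after /n/ — each time a vowel is nasalised next to a preceding nasal.
No change occurs in [ɸuvɛ] because the vowel at the boundary is adjacent to an oral consonant, not a nasal (/ɛ/ next to /v/).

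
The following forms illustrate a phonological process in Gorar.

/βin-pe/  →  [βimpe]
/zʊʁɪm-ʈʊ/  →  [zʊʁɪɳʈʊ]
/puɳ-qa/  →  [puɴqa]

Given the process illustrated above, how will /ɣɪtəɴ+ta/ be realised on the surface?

[ɣɪtənta]

The data show regressive place assimilation: /n/ → [m] before /p/; /m/ → [ɳ] before /ʈ/; /ɳ/ → [ɴ] before /q/. In each pair only place changes, matching the following consonant, while manner and voice stay constant.
The rule targets /ɴ/ (voiced uvular nasal), which sits before the trigger /t/ (alveolar).
The voiced alveolar nasal is [n], so /ɴ/ → [n].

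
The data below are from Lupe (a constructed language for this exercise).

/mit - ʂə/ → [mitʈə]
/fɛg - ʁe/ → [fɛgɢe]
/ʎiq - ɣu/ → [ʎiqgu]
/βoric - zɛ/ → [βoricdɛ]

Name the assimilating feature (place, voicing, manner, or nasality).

Underlying /ʂ/ is realised as [ʈ] next to /t/; /t/ itself does not change.
The change fricative → stop matches the manner of the preceding /t/, identifying this as manner assimilation.
Checking the remaining alternations: /ʁ/ → [ɢ] after /g/ (fricative → stop, matching a stop); /ɣ/ → [g] after /q/ (fricative → stop, matching a stop); /z/ → [d] after /c/ (fricative → stop, matching a stop) — only manner changes, and always toward the preceding segment.

manner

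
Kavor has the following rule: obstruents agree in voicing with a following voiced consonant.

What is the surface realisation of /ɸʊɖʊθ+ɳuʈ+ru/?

/θ/ is a voiceless dental fricative. The following trigger /ɳ/ is voiced, so /θ/ must become voiced as well.
Changing only its voicing to voiced gives [ð] — the voiced dental fricative.
At the second juncture, /ʈ/ likewise becomes [ɖ] adjacent to /r/.

[ɸʊɖʊðɳuɖru]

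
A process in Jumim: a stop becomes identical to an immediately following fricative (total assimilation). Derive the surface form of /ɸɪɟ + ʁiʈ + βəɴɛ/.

[ɸɪʁʁiββəɴɛ]

/ɟ/ is the segment targeted by the rule; it sits immediately before /ʁ/, so it assimilates completely and surfaces as [ʁ].
The same rule applies at the second boundary: /ʈ/ → [β] next to /β/.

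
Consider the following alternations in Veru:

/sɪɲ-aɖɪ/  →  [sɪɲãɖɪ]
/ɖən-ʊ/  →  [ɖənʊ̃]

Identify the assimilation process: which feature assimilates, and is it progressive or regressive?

progressive nasality assimilation (vowel nasalisation)

The vowel /a/ surfaces as nasalised [ã] next to the preceding nasal /ɲ/ — it has acquired the [+nasal] feature of its neighbour.
The other form shows the same pattern: /ʊ/ → [ʊ̃] after /n/ — each time a vowel is nasalised next to a preceding nasal.
Because the conditioning nasal is to the left of the vowel that changes, the process is progressive (perseverative).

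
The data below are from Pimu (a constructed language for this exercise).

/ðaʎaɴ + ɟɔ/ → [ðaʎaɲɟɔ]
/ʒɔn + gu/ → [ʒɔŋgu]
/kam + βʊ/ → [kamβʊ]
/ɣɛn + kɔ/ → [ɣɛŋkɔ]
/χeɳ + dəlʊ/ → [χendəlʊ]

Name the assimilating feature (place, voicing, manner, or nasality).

Comparing underlying and surface forms, /ɴ/ → [ɲ] is the alternation; the neighbouring /ɟ/ is constant.
The change uvular → palatal matches the place of the following /ɟ/, identifying this as place assimilation.
The same holds elsewhere in the data: /n/ → [ŋ] before /g/ (alveolar → velar, matching velar); /n/ → [ŋ] before /k/ (alveolar → velar, matching velar); /ɳ/ → [n] before /d/ (retroflex → alveolar, matching alveolar) — only place changes, and always toward the following segment.
Nothing changes in [kamβʊ]: there the adjacent consonants already agree in place (/m/ and /β/ are both bilabial), so this form is consistent with the same rule.

place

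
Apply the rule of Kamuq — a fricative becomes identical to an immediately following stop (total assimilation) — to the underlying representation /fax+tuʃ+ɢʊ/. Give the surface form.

[fattuɢɢʊ]

/x/ is the segment targeted by the rule; it sits immediately before /t/, so it assimilates completely and surfaces as [t].
At the second juncture, /ʃ/ likewise becomes [ɢ] adjacent to /ɢ/.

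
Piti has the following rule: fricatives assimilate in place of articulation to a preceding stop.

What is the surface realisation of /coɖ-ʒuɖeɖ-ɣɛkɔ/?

The rule targets /ʒ/ (voiced postalveolar fricative), which sits after the trigger /ɖ/ (retroflex).
A voiced retroflex fricative is [ʐ], so the surface segment is [ʐ].
The same rule applies at the second boundary: /ɣ/ → [ʐ] next to /ɖ/.

[coɖʐuɖeɖʐɛkɔ]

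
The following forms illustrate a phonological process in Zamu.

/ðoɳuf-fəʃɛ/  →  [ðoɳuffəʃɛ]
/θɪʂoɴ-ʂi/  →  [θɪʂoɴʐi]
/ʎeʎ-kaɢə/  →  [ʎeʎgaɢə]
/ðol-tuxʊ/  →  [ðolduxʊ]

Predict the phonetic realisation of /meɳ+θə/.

The data show progressive voicing assimilation: /ʂ/ → [ʐ] after /ɴ/; /k/ → [g] after /ʎ/; /t/ → [d] after /l/. In each pair only voicing changes, matching the preceding consonant, while place and manner stay constant.
No alternation appears in [ðoɳuffəʃɛ]: there the adjacent consonants already agree in voicing (/f/ and /f/ are both voiceless), so this form is consistent with the same rule.
/θ/ is a voiceless dental fricative. The preceding trigger /ɳ/ is voiced, so /θ/ must become voiced as well.
The voiced dental fricative is [ð], so /θ/ → [ð].

[meɳðə]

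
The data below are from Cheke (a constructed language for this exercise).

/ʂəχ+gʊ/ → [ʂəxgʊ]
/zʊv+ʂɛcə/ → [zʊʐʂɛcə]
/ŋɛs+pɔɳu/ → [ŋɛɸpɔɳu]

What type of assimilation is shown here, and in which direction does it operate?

regressive place assimilation

Underlying /χ/ is realised as [x] next to /g/; /g/ itself does not change.
/χ/ is uvular while /g/ is velar; the output [x] is velar, matching the trigger — so the feature that spreads is place.
Manner and voice are unchanged, so the assimilation is partial, not total.
Checking the remaining alternations: /v/ → [ʐ] before /ʂ/ (labiodental → retroflex, matching retroflex); /s/ → [ɸ] before /p/ (alveolar → bilabial, matching bilabial) — only place changes, and always toward the following segment.
The trigger is the following segment, so the direction is regressive (anticipatory).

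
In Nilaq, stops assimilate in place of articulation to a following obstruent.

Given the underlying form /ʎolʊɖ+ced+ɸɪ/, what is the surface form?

The rule targets /ɖ/ (voiced retroflex stop), which sits before the trigger /c/ (palatal).
Changing only its place to palatal gives [ɟ] — the voiced palatal stop.
The same rule applies at the second boundary: /d/ → [b] next to /ɸ/.

[ʎolʊɟcebɸɪ]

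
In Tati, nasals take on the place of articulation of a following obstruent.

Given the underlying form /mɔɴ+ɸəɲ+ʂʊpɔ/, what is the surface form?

[mɔmɸəɳʂʊpɔ]

/ɴ/ is a voiced uvular nasal. The following trigger /ɸ/ is bilabial, so /ɴ/ must become bilabial as well.
The voiced bilabial nasal is [m], so /ɴ/ → [m].
The same rule applies at the second boundary: /ɲ/ → [ɳ] next to /ʂ/.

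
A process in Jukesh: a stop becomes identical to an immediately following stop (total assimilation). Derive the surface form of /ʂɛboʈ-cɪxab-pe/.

/ʈ/ is the segment targeted by the rule; it sits immediately before /c/, so it assimilates completely and surfaces as [c].
At the second juncture, /b/ likewise becomes [p] adjacent to /p/.

[ʂɛboccɪxappe]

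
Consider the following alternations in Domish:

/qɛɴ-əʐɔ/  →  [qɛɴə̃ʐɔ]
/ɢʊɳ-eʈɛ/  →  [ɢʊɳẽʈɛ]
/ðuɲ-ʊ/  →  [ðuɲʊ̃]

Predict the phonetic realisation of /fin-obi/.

[finõbi]

The data show progressive nasality assimilation (vowel nasalisation): /ə/ → [ə̃] after /ɴ/; /e/ → [ẽ] after /ɳ/; /ʊ/ → [ʊ̃] after /ɲ/ — a vowel is nasalised by an immediately preceding nasal consonant.
/o/ sits next to the nasal /n/ and is therefore nasalised to [õ].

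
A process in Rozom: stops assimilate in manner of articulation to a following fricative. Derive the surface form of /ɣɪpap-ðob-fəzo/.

The rule targets /p/ (voiceless bilabial stop), which sits before the trigger /ð/ (fricative).
A voiceless bilabial fricative is [ɸ], so the surface segment is [ɸ].
The same rule applies at the second boundary: /b/ → [β] next to /f/.

[ɣɪpaɸðoβfəzo]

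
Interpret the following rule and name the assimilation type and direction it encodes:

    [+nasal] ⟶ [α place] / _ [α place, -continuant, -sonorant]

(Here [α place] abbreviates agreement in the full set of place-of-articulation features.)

regressive place assimilation

The shared variable α links the value of the place features (abbreviated [place]) on the target to the same value on the neighbouring segment, so place is the feature that assimilates.
The conditioning segment sits to the right of the focus bar, meaning the trigger follows the segment that changes — regressive assimilation.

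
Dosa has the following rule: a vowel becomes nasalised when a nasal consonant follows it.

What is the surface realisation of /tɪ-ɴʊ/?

The vowel /ɪ/ is adjacent to the following nasal /ɴ/, so it acquires [+nasal] and surfaces as [ɪ̃].

[tɪ̃ɴʊ]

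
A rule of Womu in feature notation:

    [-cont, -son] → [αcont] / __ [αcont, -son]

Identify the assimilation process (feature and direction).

The shared variable α links the value of [cont] on the target to that of the neighbouring obstruent. [cont] distinguishes stops from fricatives — a manner-of-articulation feature — so this is manner assimilation.
The conditioning segment sits to the right of the focus bar, meaning the trigger follows the segment that changes — regressive assimilation.

regressive manner assimilation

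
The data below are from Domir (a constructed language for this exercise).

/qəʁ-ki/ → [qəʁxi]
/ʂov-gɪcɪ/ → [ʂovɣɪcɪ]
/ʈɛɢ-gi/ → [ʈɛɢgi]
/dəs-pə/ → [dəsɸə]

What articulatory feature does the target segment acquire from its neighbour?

Comparing underlying and surface forms, /k/ → [x] is the alternation; the neighbouring /ʁ/ is constant.
The change stop → fricative matches the manner of the preceding /ʁ/, identifying this as manner assimilation.
The same holds elsewhere in the data: /g/ → [ɣ] after /v/ (stop → fricative, matching a fricative); /p/ → [ɸ] after /s/ (stop → fricative, matching a fricative) — only manner changes, and always toward the preceding segment.
No alternation appears in [ʈɛɢgi]: there the adjacent consonants already agree in manner (/g/ and /ɢ/ are both stops), so this form is consistent with the same rule.

manner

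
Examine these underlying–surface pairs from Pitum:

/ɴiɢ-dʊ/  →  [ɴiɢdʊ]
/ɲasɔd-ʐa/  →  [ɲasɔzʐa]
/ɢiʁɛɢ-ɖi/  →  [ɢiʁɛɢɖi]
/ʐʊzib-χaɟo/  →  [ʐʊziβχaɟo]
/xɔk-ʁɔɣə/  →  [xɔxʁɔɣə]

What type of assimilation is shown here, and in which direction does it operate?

regressive manner assimilation

The segment that alternates is /d/, which surfaces as [z] when adjacent to /ʐ/.
/d/ is a stop while /ʐ/ is a fricative; the output [z] is a fricative, matching the trigger — so the feature that spreads is manner.
Place and voice are unchanged, so the assimilation is partial, not total.
The other alternating forms pattern the same way: /b/ → [β] before /χ/ (stop → fricative, matching a fricative); /k/ → [x] before /ʁ/ (stop → fricative, matching a fricative) — only manner changes, and always toward the following segment.
Nothing changes in [ɴiɢdʊ], [ɢiʁɛɢɖi]: there the adjacent consonants already agree in manner (/ɢ/ and /d/ are both stops; /ɢ/ and /ɖ/ are both stops), so these forms are consistent with the same rule.
Since the segment that changes precedes the conditioning segment, the assimilation is regressive.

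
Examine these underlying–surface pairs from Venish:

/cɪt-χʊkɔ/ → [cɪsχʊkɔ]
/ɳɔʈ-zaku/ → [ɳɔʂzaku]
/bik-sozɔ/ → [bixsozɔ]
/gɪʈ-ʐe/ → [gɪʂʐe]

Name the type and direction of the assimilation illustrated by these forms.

regressive manner assimilation

Comparing underlying and surface forms, /t/ → [s] is the alternation; the neighbouring /χ/ is constant.
/t/ is a stop while /χ/ is a fricative; the output [s] is a fricative, matching the trigger — so the feature that spreads is manner.
Place and voice are unchanged, so the assimilation is partial, not total.
Checking the remaining alternations: /ʈ/ → [ʂ] before /z/ (stop → fricative, matching a fricative); /k/ → [x] before /s/ (stop → fricative, matching a fricative); /ʈ/ → [ʂ] before /ʐ/ (stop → fricative, matching a fricative) — only manner changes, and always toward the following segment.
The trigger is the following segment, so the direction is regressive (anticipatory).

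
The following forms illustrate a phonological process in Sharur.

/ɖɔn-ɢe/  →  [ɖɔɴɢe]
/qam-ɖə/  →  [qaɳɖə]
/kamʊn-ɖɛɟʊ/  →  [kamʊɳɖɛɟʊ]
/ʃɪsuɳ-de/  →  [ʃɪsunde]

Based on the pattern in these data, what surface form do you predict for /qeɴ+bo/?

The data show regressive place assimilation: /n/ → [ɴ] before /ɢ/; /m/ → [ɳ] before /ɖ/; /n/ → [ɳ] before /ɖ/; /ɳ/ → [n] before /d/. In each pair only place changes, matching the following consonant, while manner and voice stay constant.
/ɴ/ is a voiced uvular nasal. The following trigger /b/ is bilabial, so /ɴ/ must become bilabial as well.
The voiced bilabial nasal is [m], so /ɴ/ → [m].

[qembo]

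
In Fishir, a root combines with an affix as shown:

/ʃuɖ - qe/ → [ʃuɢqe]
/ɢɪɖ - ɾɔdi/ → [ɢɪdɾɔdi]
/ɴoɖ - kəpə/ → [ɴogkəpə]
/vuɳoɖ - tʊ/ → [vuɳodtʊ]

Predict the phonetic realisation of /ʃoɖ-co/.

The data show regressive place assimilation: /ɖ/ → [ɢ] before /q/; /ɖ/ → [d] before /ɾ/; /ɖ/ → [g] before /k/; /ɖ/ → [d] before /t/. In each pair only place changes, matching the following consonant, while manner and voice stay constant.
/ɖ/ is a voiced retroflex stop. The following trigger /c/ is palatal, so /ɖ/ must become palatal as well.
Changing only its place to palatal gives [ɟ] — the voiced palatal stop.

[ʃoɟco]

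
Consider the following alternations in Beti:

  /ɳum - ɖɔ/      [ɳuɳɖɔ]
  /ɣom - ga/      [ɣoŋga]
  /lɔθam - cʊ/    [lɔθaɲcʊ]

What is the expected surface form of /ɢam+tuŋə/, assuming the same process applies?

The data show regressive place assimilation: /m/ → [ɳ] before /ɖ/; /m/ → [ŋ] before /g/; /m/ → [ɲ] before /c/. In each pair only place changes, matching the following consonant, while manner and voice stay constant.
/m/ is a voiced bilabial nasal. The following trigger /t/ is alveolar, so /m/ must become alveolar as well.
The voiced alveolar nasal is [n], so /m/ → [n].

[ɢantuŋə]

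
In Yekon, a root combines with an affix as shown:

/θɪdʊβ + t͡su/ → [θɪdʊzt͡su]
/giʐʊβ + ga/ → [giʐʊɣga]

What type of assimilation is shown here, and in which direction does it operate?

The segment that alternates is /β/, which surfaces as [z] when adjacent to /t͡s/.
The change bilabial → alveolar matches the place of the following /t͡s/, identifying this as place assimilation.
Manner and voice are unchanged, so the assimilation is partial, not total.
The other alternating form patterns the same way: /β/ → [ɣ] before /g/ (bilabial → velar, matching velar) — only place changes, and always toward the following segment.
The trigger is the following segment, so the direction is regressive (anticipatory).

regressive place assimilation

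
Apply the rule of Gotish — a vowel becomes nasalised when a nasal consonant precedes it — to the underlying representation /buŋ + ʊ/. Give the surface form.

/ʊ/ sits next to the nasal /ŋ/ and is therefore nasalised to [ʊ̃].

[buŋʊ̃]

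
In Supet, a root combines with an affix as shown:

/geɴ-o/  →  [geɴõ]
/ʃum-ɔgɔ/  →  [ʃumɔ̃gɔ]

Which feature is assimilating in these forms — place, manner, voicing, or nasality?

The vowel /o/ surfaces as nasalised [õ] next to the preceding nasal /ɴ/ — it has acquired the [+nasal] feature of its neighbour.
Likewise in the remaining data: /ɔ/ → [ɔ̃] after /m/ — each time a vowel is nasalised next to a preceding nasal.

nasality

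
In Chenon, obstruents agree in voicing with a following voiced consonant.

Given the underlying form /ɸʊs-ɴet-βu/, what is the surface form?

[ɸʊzɴedβu]

The rule targets /s/ (voiceless alveolar fricative), which sits before the trigger /ɴ/ (voiced).
The voiced alveolar fricative is [z], so /s/ → [z].
At the second juncture, /t/ likewise becomes [d] adjacent to /β/.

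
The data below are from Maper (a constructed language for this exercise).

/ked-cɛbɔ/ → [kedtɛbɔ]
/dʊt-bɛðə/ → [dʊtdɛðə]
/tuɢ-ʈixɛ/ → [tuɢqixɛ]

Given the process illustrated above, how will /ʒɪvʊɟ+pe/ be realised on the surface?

The data show progressive place assimilation: /c/ → [t] after /d/; /b/ → [d] after /t/; /ʈ/ → [q] after /ɢ/. In each pair only place changes, matching the preceding consonant, while manner and voice stay constant.
/p/ is a voiceless bilabial stop. The preceding trigger /ɟ/ is palatal, so /p/ must become palatal as well.
A voiceless palatal stop is [c], so the surface segment is [c].

[ʒɪvʊɟce]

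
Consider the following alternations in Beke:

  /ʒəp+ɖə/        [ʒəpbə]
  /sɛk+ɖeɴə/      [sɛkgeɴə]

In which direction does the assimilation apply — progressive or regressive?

progressive

The segment that alternates is /ɖ/, which surfaces as [b] when adjacent to /p/.
The change retroflex → bilabial matches the place of the preceding /p/, identifying this as place assimilation.
The other alternating form patterns the same way: /ɖ/ → [g] after /k/ (retroflex → velar, matching velar) — only place changes, and always toward the preceding segment.
The trigger is the preceding segment, so the direction is progressive (perseverative).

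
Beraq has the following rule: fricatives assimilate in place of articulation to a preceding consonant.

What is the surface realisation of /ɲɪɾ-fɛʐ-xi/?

/f/ is a voiceless labiodental fricative. The preceding trigger /ɾ/ is alveolar, so /f/ must become alveolar as well.
A voiceless alveolar fricative is [s], so the surface segment is [s].
The same rule applies at the second boundary: /x/ → [ʂ] next to /ʐ/.

[ɲɪɾsɛʐʂi]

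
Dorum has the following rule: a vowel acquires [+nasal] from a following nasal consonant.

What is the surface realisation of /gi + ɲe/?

[gĩɲe]

The vowel /i/ is adjacent to the following nasal /ɲ/, so it acquires [+nasal] and surfaces as [ĩ].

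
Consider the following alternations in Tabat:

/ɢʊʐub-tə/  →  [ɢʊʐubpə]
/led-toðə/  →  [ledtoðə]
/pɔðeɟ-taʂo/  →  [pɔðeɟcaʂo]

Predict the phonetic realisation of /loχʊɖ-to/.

The data show progressive place assimilation: /t/ → [p] after /b/; /t/ → [c] after /ɟ/. In each pair only place changes, matching the preceding consonant, while manner and voice stay constant.
Nothing changes in [ledtoðə]: there the adjacent consonants already agree in place (/t/ and /d/ are both alveolar), so this form is consistent with the same rule.
The rule targets /t/ (voiceless alveolar stop), which sits after the trigger /ɖ/ (retroflex).
Changing only its place to retroflex gives [ʈ] — the voiceless retroflex stop.

[loχʊɖʈo]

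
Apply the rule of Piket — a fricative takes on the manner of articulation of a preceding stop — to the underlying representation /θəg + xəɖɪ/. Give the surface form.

/x/ is a voiceless velar fricative. The preceding trigger /g/ is a stop, so /x/ must become a stop as well.
Changing only its manner to stop gives [k] — the voiceless velar stop.

[θəgkəɖɪ]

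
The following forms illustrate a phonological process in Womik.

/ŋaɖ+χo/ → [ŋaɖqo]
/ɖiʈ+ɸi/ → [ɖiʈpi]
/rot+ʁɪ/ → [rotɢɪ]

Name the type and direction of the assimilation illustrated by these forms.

Underlying /χ/ is realised as [q] next to /ɖ/; /ɖ/ itself does not change.
/χ/ is a fricative while /ɖ/ is a stop; the output [q] is a stop, matching the trigger — so the feature that spreads is manner.
Place and voice are unchanged, so the assimilation is partial, not total.
The same holds elsewhere in the data: /ɸ/ → [p] after /ʈ/ (fricative → stop, matching a stop); /ʁ/ → [ɢ] after /t/ (fricative → stop, matching a stop) — only manner changes, and always toward the preceding segment.
The trigger is the preceding segment, so the direction is progressive (perseverative).

progressive manner assimilation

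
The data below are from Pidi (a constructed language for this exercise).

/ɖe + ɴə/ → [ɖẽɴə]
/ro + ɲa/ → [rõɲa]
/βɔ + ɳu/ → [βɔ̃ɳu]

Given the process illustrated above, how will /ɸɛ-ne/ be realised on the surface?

[ɸɛ̃ne]

The data show regressive nasality assimilation (vowel nasalisation): /e/ → [ẽ] before /ɴ/; /o/ → [õ] before /ɲ/; /ɔ/ → [ɔ̃] before /ɳ/ — a vowel is nasalised by an immediately following nasal consonant.
/ɛ/ sits next to the nasal /n/ and is therefore nasalised to [ɛ̃].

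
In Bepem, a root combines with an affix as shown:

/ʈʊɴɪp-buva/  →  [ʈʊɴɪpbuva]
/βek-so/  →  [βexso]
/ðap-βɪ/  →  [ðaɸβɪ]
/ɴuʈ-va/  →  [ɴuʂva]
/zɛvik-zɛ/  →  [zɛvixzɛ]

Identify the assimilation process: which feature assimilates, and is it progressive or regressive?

The segment that alternates is /k/, which surfaces as [x] when adjacent to /s/.
/k/ is a stop while /s/ is a fricative; the output [x] is a fricative, matching the trigger — so the feature that spreads is manner.
Place and voice are unchanged, so the assimilation is partial, not total.
The same holds elsewhere in the data: /p/ → [ɸ] before /β/ (stop → fricative, matching a fricative); /ʈ/ → [ʂ] before /v/ (stop → fricative, matching a fricative); /k/ → [x] before /z/ (stop → fricative, matching a fricative) — only manner changes, and always toward the following segment.
No alternation appears in [ʈʊɴɪpbuva]: there the adjacent consonants already agree in manner (/p/ and /b/ are both stops), so this form is consistent with the same rule.
The trigger is the following segment, so the direction is regressive (anticipatory).

regressive manner assimilation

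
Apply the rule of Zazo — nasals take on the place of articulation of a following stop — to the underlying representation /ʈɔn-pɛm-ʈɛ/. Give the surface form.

The rule targets /n/ (voiced alveolar nasal), which sits before the trigger /p/ (bilabial).
The voiced bilabial nasal is [m], so /n/ → [m].
The same rule applies at the second boundary: /m/ → [ɳ] next to /ʈ/.

[ʈɔmpɛɳʈɛ]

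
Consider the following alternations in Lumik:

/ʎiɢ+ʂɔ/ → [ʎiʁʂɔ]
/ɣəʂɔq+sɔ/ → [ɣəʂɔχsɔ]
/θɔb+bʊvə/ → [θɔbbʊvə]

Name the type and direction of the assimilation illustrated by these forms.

The segment that alternates is /ɢ/, which surfaces as [ʁ] when adjacent to /ʂ/.
/ɢ/ is a stop while /ʂ/ is a fricative; the output [ʁ] is a fricative, matching the trigger — so the feature that spreads is manner.
Place and voice are unchanged, so the assimilation is partial, not total.
The same holds elsewhere in the data: /q/ → [χ] before /s/ (stop → fricative, matching a fricative) — only manner changes, and always toward the following segment.
Nothing changes in [θɔbbʊvə]: there the adjacent consonants already agree in manner (/b/ and /b/ are both stops), so this form is consistent with the same rule.
Since the segment that changes precedes the conditioning segment, the assimilation is regressive.

regressive manner assimilation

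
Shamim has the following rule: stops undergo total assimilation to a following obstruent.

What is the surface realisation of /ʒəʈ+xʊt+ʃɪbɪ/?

/ʈ/ is the segment targeted by the rule; it sits immediately before /x/, so it assimilates completely and surfaces as [x].
At the second juncture, /t/ likewise becomes [ʃ] adjacent to /ʃ/.

[ʒəxxʊʃʃɪbɪ]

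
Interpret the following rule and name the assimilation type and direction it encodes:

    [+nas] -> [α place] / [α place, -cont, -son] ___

progressive place assimilation

The shared variable α links the value of the place features (abbreviated [place]) on the target to the same value on the neighbouring segment, so place is the feature that assimilates.
The conditioning segment sits to the left of the focus bar, meaning the trigger precedes the segment that changes — progressive assimilation.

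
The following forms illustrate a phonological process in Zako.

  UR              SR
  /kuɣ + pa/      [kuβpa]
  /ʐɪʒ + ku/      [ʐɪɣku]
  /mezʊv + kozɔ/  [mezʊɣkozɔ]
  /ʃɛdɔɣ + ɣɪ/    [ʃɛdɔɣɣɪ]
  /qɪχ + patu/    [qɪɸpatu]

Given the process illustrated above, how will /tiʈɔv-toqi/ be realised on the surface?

The data show regressive place assimilation: /ɣ/ → [β] before /p/; /ʒ/ → [ɣ] before /k/; /v/ → [ɣ] before /k/; /χ/ → [ɸ] before /p/. In each pair only place changes, matching the following consonant, while manner and voice stay constant.
No alternation appears in [ʃɛdɔɣɣɪ]: there the adjacent consonants already agree in place (/ɣ/ and /ɣ/ are both velar), so this form is consistent with the same rule.
The rule targets /v/ (voiced labiodental fricative), which sits before the trigger /t/ (alveolar).
The voiced alveolar fricative is [z], so /v/ → [z].

[tiʈɔztoqi]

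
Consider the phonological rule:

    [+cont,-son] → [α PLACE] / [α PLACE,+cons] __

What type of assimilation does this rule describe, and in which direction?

The rule copies the place features (abbreviated [PLACE]) from the environment onto the target, so the assimilating feature is place.
The conditioning segment sits to the left of the focus bar, meaning the trigger precedes the segment that changes — progressive assimilation.

progressive place assimilation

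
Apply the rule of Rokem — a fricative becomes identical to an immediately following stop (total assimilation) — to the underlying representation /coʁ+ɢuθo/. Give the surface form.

/ʁ/ is the segment targeted by the rule; it sits immediately before /ɢ/, so it assimilates completely and surfaces as [ɢ].

[coɢɢuθo]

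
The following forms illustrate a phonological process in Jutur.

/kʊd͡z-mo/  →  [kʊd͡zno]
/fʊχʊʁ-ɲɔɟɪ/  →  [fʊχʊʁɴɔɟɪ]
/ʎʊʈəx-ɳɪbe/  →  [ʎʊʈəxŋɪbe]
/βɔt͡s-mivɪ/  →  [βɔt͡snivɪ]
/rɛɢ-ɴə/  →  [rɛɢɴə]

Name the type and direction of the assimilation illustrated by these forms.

The segment that alternates is /m/, which surfaces as [n] when adjacent to /d͡z/.
The change bilabial → alveolar matches the place of the preceding /d͡z/, identifying this as place assimilation.
Manner and voice are unchanged, so the assimilation is partial, not total.
Checking the remaining alternations: /ɲ/ → [ɴ] after /ʁ/ (palatal → uvular, matching uvular); /ɳ/ → [ŋ] after /x/ (retroflex → velar, matching velar); /m/ → [n] after /t͡s/ (bilabial → alveolar, matching alveolar) — only place changes, and always toward the preceding segment.
Nothing changes in [rɛɢɴə]: there the adjacent consonants already agree in place (/ɴ/ and /ɢ/ are both uvular), so this form is consistent with the same rule.
Since the segment that changes follows the conditioning segment, the assimilation is progressive.

progressive place assimilation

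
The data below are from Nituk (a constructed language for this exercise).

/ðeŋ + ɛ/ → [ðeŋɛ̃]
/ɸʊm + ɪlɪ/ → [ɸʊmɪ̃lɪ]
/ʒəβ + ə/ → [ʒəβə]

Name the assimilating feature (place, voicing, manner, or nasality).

The vowel /ɛ/ surfaces as nasalised [ɛ̃] next to the preceding nasal /ŋ/ — it has acquired the [+nasal] feature of its neighbour.
The other form shows the same pattern: /ɪ/ → [ɪ̃] after /m/ — each time a vowel is nasalised next to a preceding nasal.
No change occurs in [ʒəβə] because the vowel at the boundary is adjacent to an oral consonant, not a nasal (/ə/ next to /β/).

nasality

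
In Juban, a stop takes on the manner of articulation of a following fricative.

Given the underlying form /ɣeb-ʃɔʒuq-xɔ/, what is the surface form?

[ɣeβʃɔʒuχxɔ]

/b/ is a voiced bilabial stop. The following trigger /ʃ/ is a fricative, so /b/ must become a fricative as well.
Changing only its manner to fricative gives [β] — the voiced bilabial fricative.
At the second juncture, /q/ likewise becomes [χ] adjacent to /x/.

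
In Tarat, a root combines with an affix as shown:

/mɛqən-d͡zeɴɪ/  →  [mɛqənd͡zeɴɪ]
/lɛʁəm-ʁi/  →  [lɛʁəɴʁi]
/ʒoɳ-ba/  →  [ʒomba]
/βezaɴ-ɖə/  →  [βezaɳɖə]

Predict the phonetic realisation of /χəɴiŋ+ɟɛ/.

[χəɴiɲɟɛ]

The data show regressive place assimilation: /m/ → [ɴ] before /ʁ/; /ɳ/ → [m] before /b/; /ɴ/ → [ɳ] before /ɖ/. In each pair only place changes, matching the following consonant, while manner and voice stay constant.
Nothing changes in [mɛqənd͡zeɴɪ]: there the adjacent consonants already agree in place (/n/ and /d͡z/ are both alveolar), so this form is consistent with the same rule.
/ŋ/ is a voiced velar nasal. The following trigger /ɟ/ is palatal, so /ŋ/ must become palatal as well.
A voiced palatal nasal is [ɲ], so the surface segment is [ɲ].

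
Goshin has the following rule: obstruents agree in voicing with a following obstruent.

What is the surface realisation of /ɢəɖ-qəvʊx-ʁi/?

/ɖ/ is a voiced retroflex stop. The following trigger /q/ is voiceless, so /ɖ/ must become voiceless as well.
A voiceless retroflex stop is [ʈ], so the surface segment is [ʈ].
The same rule applies at the second boundary: /x/ → [ɣ] next to /ʁ/.

[ɢəʈqəvʊɣʁi]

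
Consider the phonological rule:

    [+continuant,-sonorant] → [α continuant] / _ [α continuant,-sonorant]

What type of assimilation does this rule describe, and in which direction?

The rule copies [continuant] (continuancy) from the environment onto the target fricatives; since [±continuant] encodes the stop/fricative manner contrast, the assimilating dimension is manner.
The conditioning segment sits to the right of the focus bar, meaning the trigger follows the segment that changes — regressive assimilation.

regressive manner assimilation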